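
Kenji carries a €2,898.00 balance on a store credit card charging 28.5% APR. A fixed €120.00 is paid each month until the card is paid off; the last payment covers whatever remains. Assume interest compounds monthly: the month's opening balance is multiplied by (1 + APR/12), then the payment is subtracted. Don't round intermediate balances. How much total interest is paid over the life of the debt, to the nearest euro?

€1,460

Monthly rate r = 28.5%/12 = 2.375% = 0.02375.
Payoff takes n = ⌈−ln(1 − rB₀/P)/ln(1+r)⌉ = ⌈36.310⌉ = 37 payments; the last is €37.54.
Total paid = 36·€120.00 + €37.54 = €4,357.54.
Total interest = total paid − principal = €4,357.54 − €2,898.00 = €1,459.54.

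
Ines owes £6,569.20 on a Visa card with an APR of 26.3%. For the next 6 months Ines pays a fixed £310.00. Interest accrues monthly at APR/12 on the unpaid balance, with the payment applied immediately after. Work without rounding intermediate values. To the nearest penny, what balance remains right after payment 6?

£5,516.85

Monthly rate r = 26.3%/12 = 2.19167% = 0.0219167.
Each month: B ← B·(1+r) − £310.00.
Month 1: interest £143.97; balance after payment £6,403.17.
Month 2: interest £140.34; balance after payment £6,233.51.
Month 3: interest £136.62; balance after payment £6,060.13.
Month 4: interest £132.82; balance after payment £5,882.95.
Month 5: interest £128.93; balance after payment £5,701.88.
Month 6: interest £124.97; balance after payment £5,516.85.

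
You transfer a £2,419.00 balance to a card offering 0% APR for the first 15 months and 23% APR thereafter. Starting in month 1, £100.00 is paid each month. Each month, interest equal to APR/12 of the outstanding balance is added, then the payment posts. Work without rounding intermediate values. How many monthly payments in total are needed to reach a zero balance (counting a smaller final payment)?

26 payments

Promo months 1–15 at r₀ = 0%/12 = 0; months 16+ at r₁ = 23%/12 = 0.0191667.
After month 15 (no interest yet): B = £2,419.00 − 15·£100.00 = £919.00.
Then at r₁ with £100.00/mo: n₂ = −ln(1 − r₁·B/P)/ln(1+r₁) ≈ 10.21 → 11 more payments.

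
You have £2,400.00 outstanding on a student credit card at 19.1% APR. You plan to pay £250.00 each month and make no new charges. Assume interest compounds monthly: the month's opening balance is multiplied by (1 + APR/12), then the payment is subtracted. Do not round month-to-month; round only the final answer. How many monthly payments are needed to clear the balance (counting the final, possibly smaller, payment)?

Monthly rate r = 19.1%/12 = 1.59167% = 0.0159167.
Recurrence: B ← B·(1+r) − £250.00.
Month 1: interest £38.20; balance after payment £2,188.20.
Month 2: interest £34.83; balance after payment £1,973.03.
Closed form: n = −ln(1 − rB₀/P)/ln(1+r) = −ln(0.8472)/ln(1.01592) ≈ 10.501, so the balance reaches zero during payment 11.

11 months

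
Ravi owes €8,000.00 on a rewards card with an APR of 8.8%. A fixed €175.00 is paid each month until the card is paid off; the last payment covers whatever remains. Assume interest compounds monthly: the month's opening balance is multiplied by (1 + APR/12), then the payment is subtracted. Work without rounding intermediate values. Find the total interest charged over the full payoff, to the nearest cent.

Monthly rate r = 8.8%/12 = 0.733333% = 0.00733333.
Payoff takes n = ⌈−ln(1 − rB₀/P)/ln(1+r)⌉ = ⌈55.885⌉ = 56 payments; the last is €154.90.
Total paid = 55·€175.00 + €154.90 = €9,779.90.
Total interest = total paid − principal = €9,779.90 − €8,000.00 = €1,779.90.

€1,779.90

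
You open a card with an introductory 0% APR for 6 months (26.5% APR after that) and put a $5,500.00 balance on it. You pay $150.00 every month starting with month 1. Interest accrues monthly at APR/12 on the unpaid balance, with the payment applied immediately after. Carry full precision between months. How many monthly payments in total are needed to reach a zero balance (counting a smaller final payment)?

58 months

Promo months 1–6 at r₀ = 0%/12 = 0; months 7+ at r₁ = 26.5%/12 = 0.0220833.
After month 6 (no interest yet): B = $5,500.00 − 6·$150.00 = $4,600.00.
Then at r₁ with $150.00/mo: n₂ = −ln(1 − r₁·B/P)/ln(1+r₁) ≈ 51.77 → 52 more payments.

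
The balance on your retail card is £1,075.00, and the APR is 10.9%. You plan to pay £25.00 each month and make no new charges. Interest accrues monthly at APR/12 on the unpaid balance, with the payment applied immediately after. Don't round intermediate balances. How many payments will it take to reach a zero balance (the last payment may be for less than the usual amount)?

Monthly rate r = 10.9%/12 = 0.908333% = 0.00908333.
Recurrence: B ← B·(1+r) − £25.00.
Month 1: interest £9.76; balance after payment £1,059.76.
Month 2: interest £9.63; balance after payment £1,044.39.
Closed form: n = −ln(1 − rB₀/P)/ln(1+r) = −ln(0.60942)/ln(1.00908) ≈ 54.771, so the balance reaches zero during payment 55.

55 months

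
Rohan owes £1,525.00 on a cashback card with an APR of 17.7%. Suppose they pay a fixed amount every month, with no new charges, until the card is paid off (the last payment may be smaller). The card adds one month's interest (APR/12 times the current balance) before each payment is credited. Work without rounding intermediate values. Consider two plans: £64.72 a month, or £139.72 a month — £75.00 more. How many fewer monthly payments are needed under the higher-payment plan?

18 fewer payments

Monthly rate r = 17.7%/12 = 1.475% = 0.01475.
At £64.72/mo: n = ⌈−ln(1 − rB₀/P)/ln(1+r)⌉ = 30 payments (last £10.68); total interest = total paid − £1,525.00 = £362.56.
At £139.72/mo: 12 payments (last £138.08); total interest £150.00.
Payments saved = 30 − 12 = 18.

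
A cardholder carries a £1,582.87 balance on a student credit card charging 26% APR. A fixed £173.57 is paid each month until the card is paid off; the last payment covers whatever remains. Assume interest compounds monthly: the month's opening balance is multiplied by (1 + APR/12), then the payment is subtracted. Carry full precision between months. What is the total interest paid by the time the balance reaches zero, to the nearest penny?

£200.01

Monthly rate r = 26%/12 = 2.16667% = 0.0216667.
Payoff takes n = ⌈−ln(1 − rB₀/P)/ln(1+r)⌉ = ⌈10.270⌉ = 11 payments; the last is £47.18.
Total paid = 10·£173.57 + £47.18 = £1,782.88.
Total interest = total paid − principal = £1,782.88 − £1,582.87 = £200.01.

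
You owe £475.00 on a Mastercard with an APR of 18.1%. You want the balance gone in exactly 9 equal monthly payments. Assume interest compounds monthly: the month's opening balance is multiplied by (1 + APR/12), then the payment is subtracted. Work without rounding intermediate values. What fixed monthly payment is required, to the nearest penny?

£56.84

Monthly rate r = 18.1%/12 = 1.50833% = 0.0150833.
Level-payment amortization: P = B₀·r / (1 − (1+r)^(−n)) = 475.00·0.0150833 / (1 − 1.01508^(−9)).
Denominator 1 − (1+r)^(−9) = 0.126053745.
P = 7.16458 / 0.126053745 ≈ 56.84.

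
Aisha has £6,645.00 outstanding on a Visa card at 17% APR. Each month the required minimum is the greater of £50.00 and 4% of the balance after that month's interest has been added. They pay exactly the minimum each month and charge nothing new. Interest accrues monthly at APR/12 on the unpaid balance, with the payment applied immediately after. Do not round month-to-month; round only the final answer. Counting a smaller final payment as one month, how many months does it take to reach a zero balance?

Monthly rate r = 17%/12 = 1.41667% = 0.0141667.
While 4% of the post-interest balance exceeds £50.00, each month B ← (B·(1+r))·(1 − 0.04), i.e. B shrinks by the factor (1+r)·0.96 = 0.9736.
This holds for months 1–63. Entering month 64 the balance is £1,231.60; 4% of the post-interest balance is now below £50.00, so the flat £50.00 minimum applies from here.
From month 64 a fixed £50.00 at rate r clears £1,231.60 in 31 more payments. Total: 63 + 31 = 94 months.

94 months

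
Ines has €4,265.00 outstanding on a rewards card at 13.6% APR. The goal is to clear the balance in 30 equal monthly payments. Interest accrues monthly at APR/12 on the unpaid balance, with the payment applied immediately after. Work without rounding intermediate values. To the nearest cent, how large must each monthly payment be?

€168.50

Monthly rate r = 13.6%/12 = 1.13333% = 0.0113333.
Level-payment amortization: P = B₀·r / (1 − (1+r)^(−n)) = 4265.00·0.0113333 / (1 − 1.01133^(−30)).
Denominator 1 − (1+r)^(−30) = 0.286867305.
P = 48.3367 / 0.286867305 ≈ 168.50.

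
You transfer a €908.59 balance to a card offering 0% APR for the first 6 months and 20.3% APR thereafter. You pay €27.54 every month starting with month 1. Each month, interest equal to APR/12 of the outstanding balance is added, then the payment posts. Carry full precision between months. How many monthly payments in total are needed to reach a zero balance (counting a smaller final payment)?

43 months

Promo months 1–6 at r₀ = 0%/12 = 0; months 7+ at r₁ = 20.3%/12 = 0.0169167.
After month 6 (no interest yet): B = €908.59 − 6·€27.54 = €743.35.
Then at r₁ with €27.54/mo: n₂ = −ln(1 − r₁·B/P)/ln(1+r₁) ≈ 36.36 → 37 more payments.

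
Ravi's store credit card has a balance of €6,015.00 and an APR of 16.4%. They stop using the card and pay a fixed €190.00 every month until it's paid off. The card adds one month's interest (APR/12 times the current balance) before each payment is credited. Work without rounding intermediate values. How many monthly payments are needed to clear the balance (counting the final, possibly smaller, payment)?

Monthly rate r = 16.4%/12 = 1.36667% = 0.0136667.
Recurrence: B ← B·(1+r) − €190.00.
Month 1: interest €82.20; balance after payment €5,907.20.
Month 2: interest €80.73; balance after payment €5,797.94.
Closed form: n = −ln(1 − rB₀/P)/ln(1+r) = −ln(0.56734)/ln(1.01367) ≈ 41.755, so the balance reaches zero during payment 42.

42 payments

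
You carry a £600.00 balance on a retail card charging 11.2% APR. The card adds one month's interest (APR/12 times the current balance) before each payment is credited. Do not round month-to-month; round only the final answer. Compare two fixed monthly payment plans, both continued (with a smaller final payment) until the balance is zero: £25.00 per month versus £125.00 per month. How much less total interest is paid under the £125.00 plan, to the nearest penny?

£65.73

Monthly rate r = 11.2%/12 = 0.933333% = 0.00933333.
At £25.00/mo: n = ⌈−ln(1 − rB₀/P)/ln(1+r)⌉ = 28 payments (last £7.48); total interest = total paid − £600.00 = £82.48.
At £125.00/mo: 5 payments (last £116.75); total interest £16.75.
Interest saved = £82.48 − £16.75 = £65.73.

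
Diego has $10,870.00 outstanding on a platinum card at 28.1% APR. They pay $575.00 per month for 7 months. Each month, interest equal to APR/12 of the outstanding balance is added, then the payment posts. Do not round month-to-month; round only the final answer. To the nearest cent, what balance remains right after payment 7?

$8,462.89

Monthly rate r = 28.1%/12 = 2.34167% = 0.0234167.
Each month: B ← B·(1+r) − $575.00.
Month 1: interest $254.54; balance after payment $10,549.54.
Month 2: interest $247.04; balance after payment $10,221.57.
Month 3: interest $239.36; balance after payment $9,885.93.
Month 4: interest $231.50; balance after payment $9,542.42.
Month 5: interest $223.45; balance after payment $9,190.88.
Month 6: interest $215.22; balance after payment $8,831.10.
Month 7: interest $206.79; balance after payment $8,462.89.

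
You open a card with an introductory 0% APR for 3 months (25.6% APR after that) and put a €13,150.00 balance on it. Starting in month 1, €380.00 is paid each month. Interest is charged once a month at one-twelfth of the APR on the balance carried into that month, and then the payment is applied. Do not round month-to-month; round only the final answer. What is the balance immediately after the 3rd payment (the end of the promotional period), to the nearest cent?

€12,010.00

Promo months 1–3 at r₀ = 0%/12 = 0; months 4+ at r₁ = 25.6%/12 = 0.0213333.
After month 3 (no interest yet): B = €13,150.00 − 3·€380.00 = €12,010.00.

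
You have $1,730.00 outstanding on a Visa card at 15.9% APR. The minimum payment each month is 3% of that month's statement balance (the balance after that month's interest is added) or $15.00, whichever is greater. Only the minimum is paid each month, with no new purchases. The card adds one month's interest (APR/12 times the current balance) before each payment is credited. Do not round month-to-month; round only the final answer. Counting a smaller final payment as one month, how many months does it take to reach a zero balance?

117 months

Monthly rate r = 15.9%/12 = 1.325% = 0.01325.
While 3% of the post-interest balance exceeds $15.00, each month B ← (B·(1+r))·(1 − 0.03), i.e. B shrinks by the factor (1+r)·0.97 = 0.98285.
This holds for months 1–73. Entering month 74 the balance is $489.44; 3% of the post-interest balance is now below $15.00, so the flat $15.00 minimum applies from here.
From month 74 a fixed $15.00 at rate r clears $489.44 in 44 more payments. Total: 73 + 44 = 117 months.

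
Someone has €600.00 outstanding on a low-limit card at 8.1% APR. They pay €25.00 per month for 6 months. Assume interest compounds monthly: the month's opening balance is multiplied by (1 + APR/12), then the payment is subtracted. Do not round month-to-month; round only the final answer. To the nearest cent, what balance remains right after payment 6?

Monthly rate r = 8.1%/12 = 0.675% = 0.00675.
Each month: B ← B·(1+r) − €25.00.
Month 1: interest €4.05; balance after payment €579.05.
Month 2: interest €3.91; balance after payment €557.96.
Month 3: interest €3.77; balance after payment €536.72.
Month 4: interest €3.62; balance after payment €515.35.
Month 5: interest €3.48; balance after payment €493.83.
Month 6: interest €3.33; balance after payment €472.16.

€472.16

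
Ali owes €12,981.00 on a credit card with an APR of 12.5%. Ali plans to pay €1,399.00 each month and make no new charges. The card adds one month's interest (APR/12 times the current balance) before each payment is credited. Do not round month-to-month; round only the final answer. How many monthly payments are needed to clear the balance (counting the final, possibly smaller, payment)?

10 payments

Monthly rate r = 12.5%/12 = 1.04167% = 0.0104167.
Recurrence: B ← B·(1+r) − €1,399.00.
Month 1: interest €135.22; balance after payment €11,717.22.
Month 2: interest €122.05; balance after payment €10,440.27.
Closed form: n = −ln(1 − rB₀/P)/ln(1+r) = −ln(0.90335)/ln(1.01042) ≈ 9.809, so the balance reaches zero during payment 10.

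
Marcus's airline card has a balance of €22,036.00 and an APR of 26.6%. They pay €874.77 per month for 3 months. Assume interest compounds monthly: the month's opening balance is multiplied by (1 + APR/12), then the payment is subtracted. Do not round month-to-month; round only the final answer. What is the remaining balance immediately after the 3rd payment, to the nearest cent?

€20,851.20

Monthly rate r = 26.6%/12 = 2.21667% = 0.0221667.
Each month: B ← B·(1+r) − €874.77.
Month 1: interest €488.46; balance after payment €21,649.69.
Month 2: interest €479.90; balance after payment €21,254.83.
Month 3: interest €471.15; balance after payment €20,851.20.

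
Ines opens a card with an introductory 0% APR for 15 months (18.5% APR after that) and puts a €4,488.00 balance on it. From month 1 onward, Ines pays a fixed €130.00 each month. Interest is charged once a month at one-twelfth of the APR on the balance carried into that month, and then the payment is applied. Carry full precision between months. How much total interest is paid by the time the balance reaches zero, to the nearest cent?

Promo months 1–15 at r₀ = 0%/12 = 0; months 16+ at r₁ = 18.5%/12 = 0.0154167.
After month 15 (no interest yet): B = €4,488.00 − 15·€130.00 = €2,538.00.
Then at r₁ with €130.00/mo: n₂ = −ln(1 − r₁·B/P)/ln(1+r₁) ≈ 23.41 → 24 more payments.
Total paid = 38·€130.00 + €52.92 = €4,992.92; interest = €4,992.92 − €4,488.00 = €504.92.

€504.92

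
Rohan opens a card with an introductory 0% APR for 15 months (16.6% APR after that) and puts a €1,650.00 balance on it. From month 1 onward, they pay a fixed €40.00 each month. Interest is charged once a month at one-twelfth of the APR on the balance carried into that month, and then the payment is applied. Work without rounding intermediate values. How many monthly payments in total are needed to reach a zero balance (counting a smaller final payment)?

Promo months 1–15 at r₀ = 0%/12 = 0; months 16+ at r₁ = 16.6%/12 = 0.0138333.
After month 15 (no interest yet): B = €1,650.00 − 15·€40.00 = €1,050.00.
Then at r₁ with €40.00/mo: n₂ = −ln(1 − r₁·B/P)/ln(1+r₁) ≈ 32.84 → 33 more payments.

48 months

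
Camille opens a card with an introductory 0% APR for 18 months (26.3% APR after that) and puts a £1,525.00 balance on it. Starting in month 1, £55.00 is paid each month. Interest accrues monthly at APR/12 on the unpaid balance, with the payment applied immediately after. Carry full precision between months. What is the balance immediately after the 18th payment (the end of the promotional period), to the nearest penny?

Promo months 1–18 at r₀ = 0%/12 = 0; months 19+ at r₁ = 26.3%/12 = 0.0219167.
After month 18 (no interest yet): B = £1,525.00 − 18·£55.00 = £535.00.

£535.00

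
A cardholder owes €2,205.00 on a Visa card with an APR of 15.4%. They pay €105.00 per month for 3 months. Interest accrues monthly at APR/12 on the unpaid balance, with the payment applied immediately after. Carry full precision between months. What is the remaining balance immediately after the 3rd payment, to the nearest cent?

Monthly rate r = 15.4%/12 = 1.28333% = 0.0128333.
Each month: B ← B·(1+r) − €105.00.
Month 1: interest €28.30; balance after payment €2,128.30.
Month 2: interest €27.31; balance after payment €2,050.61.
Month 3: interest €26.32; balance after payment €1,971.93.

€1,971.93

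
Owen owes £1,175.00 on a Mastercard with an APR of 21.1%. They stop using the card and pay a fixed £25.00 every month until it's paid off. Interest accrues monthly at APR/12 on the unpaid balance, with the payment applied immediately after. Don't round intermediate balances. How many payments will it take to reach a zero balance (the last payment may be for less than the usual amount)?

101 payments

Monthly rate r = 21.1%/12 = 1.75833% = 0.0175833.
Recurrence: B ← B·(1+r) − £25.00.
Month 1: interest £20.66; balance after payment £1,170.66.
Month 2: interest £20.58; balance after payment £1,166.24.
Closed form: n = −ln(1 − rB₀/P)/ln(1+r) = −ln(0.17358)/ln(1.01758) ≈ 100.461, so the balance reaches zero during payment 101.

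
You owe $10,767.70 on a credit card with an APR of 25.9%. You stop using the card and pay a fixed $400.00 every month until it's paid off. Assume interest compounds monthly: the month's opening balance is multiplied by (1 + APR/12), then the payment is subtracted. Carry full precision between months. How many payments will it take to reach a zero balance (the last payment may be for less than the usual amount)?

41 months

Monthly rate r = 25.9%/12 = 2.15833% = 0.0215833.
Recurrence: B ← B·(1+r) − $400.00.
Month 1: interest $232.40; balance after payment $10,600.10.
Month 2: interest $228.79; balance after payment $10,428.89.
Closed form: n = −ln(1 − rB₀/P)/ln(1+r) = −ln(0.41899)/ln(1.02158) ≈ 40.738, so the balance reaches zero during payment 41.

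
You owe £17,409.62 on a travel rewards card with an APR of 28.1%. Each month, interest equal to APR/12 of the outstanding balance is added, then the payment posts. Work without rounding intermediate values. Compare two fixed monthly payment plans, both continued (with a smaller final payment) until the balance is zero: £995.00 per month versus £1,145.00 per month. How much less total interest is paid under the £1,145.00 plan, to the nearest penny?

Monthly rate r = 28.1%/12 = 2.34167% = 0.0234167.
At £995.00/mo: n = ⌈−ln(1 − rB₀/P)/ln(1+r)⌉ = 23 payments (last £773.07); total interest = total paid − £17,409.62 = £5,253.45.
At £1,145.00/mo: 20 payments (last £17.22); total interest £4,362.60.
Interest saved = £5,253.45 − £4,362.60 = £890.85.

£890.85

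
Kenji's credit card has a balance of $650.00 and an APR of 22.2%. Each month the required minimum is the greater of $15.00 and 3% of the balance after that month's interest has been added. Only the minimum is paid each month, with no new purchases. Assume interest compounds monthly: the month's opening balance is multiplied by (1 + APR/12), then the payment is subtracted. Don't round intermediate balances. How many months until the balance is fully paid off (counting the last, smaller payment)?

Monthly rate r = 22.2%/12 = 1.85% = 0.0185.
While 3% of the post-interest balance exceeds $15.00, each month B ← (B·(1+r))·(1 − 0.03), i.e. B shrinks by the factor (1+r)·0.97 = 0.98794.
This holds for months 1–24. Entering month 25 the balance is $485.85; 3% of the post-interest balance is now below $15.00, so the flat $15.00 minimum applies from here.
From month 25 a fixed $15.00 at rate r clears $485.85 in 50 more payments. Total: 24 + 50 = 74 months.

74 months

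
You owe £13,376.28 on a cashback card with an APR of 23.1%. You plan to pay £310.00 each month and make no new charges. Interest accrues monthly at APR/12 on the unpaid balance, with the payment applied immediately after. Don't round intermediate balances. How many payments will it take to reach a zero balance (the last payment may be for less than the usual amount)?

Monthly rate r = 23.1%/12 = 1.925% = 0.01925.
Recurrence: B ← B·(1+r) − £310.00.
Month 1: interest £257.49; balance after payment £13,323.77.
Month 2: interest £256.48; balance after payment £13,270.26.
Closed form: n = −ln(1 − rB₀/P)/ln(1+r) = −ln(0.16938)/ln(1.01925) ≈ 93.126, so the balance reaches zero during payment 94.

94 payments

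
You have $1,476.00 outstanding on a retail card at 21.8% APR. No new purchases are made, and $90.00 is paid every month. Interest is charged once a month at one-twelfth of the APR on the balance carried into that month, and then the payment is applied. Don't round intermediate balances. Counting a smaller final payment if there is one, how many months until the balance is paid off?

Monthly rate r = 21.8%/12 = 1.81667% = 0.0181667.
Recurrence: B ← B·(1+r) − $90.00.
Month 1: interest $26.81; balance after payment $1,412.81.
Month 2: interest $25.67; balance after payment $1,348.48.
Closed form: n = −ln(1 − rB₀/P)/ln(1+r) = −ln(0.70207)/ln(1.01817) ≈ 19.648, so the balance reaches zero during payment 20.

20 payments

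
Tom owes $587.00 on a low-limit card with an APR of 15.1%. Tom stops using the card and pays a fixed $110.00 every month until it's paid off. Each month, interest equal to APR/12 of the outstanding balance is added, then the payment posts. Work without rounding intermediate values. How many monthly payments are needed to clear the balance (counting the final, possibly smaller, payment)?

6 payments

Monthly rate r = 15.1%/12 = 1.25833% = 0.0125833.
Recurrence: B ← B·(1+r) − $110.00.
Month 1: interest $7.39; balance after payment $484.39.
Month 2: interest $6.10; balance after payment $380.48.
Month 3: interest $4.79; balance after payment $275.27.
Month 4: interest $3.46; balance after payment $168.73.
Month 5: interest $2.12; balance after payment $60.86.
Month 6: interest $0.77; balance after payment $0.00.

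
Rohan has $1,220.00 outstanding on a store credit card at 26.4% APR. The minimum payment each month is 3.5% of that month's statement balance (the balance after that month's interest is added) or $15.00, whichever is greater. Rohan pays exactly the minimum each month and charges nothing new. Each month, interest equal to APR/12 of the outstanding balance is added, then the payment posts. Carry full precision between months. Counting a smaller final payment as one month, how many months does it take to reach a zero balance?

121 months

Monthly rate r = 26.4%/12 = 2.2% = 0.022.
While 3.5% of the post-interest balance exceeds $15.00, each month B ← (B·(1+r))·(1 − 0.035), i.e. B shrinks by the factor (1+r)·0.965 = 0.98623.
This holds for months 1–78. Entering month 79 the balance is $413.68; 3.5% of the post-interest balance is now below $15.00, so the flat $15.00 minimum applies from here.
From month 79 a fixed $15.00 at rate r clears $413.68 in 43 more payments. Total: 78 + 43 = 121 months.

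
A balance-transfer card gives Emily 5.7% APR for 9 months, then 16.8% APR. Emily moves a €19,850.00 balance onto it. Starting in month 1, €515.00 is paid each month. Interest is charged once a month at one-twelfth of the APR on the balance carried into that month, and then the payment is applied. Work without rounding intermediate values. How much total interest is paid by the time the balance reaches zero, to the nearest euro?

€5,914

Promo months 1–9 at r₀ = 5.7%/12 = 0.00475; months 10+ at r₁ = 16.8%/12 = 0.014.
After month 9: iterate B ← B·(1+r₀) − €515.00 for 9 months → €15,990.84.
Then at r₁ with €515.00/mo: n₂ = −ln(1 − r₁·B/P)/ln(1+r₁) ≈ 41.03 → 42 more payments.
Total paid = 50·€515.00 + €14.32 = €25,764.32; interest = €25,764.32 − €19,850.00 = €5,914.32.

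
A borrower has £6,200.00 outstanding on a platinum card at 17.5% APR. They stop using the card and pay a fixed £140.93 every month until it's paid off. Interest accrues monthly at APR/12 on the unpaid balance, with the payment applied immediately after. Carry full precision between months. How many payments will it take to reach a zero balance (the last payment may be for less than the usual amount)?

Monthly rate r = 17.5%/12 = 1.45833% = 0.0145833.
Recurrence: B ← B·(1+r) − £140.93.
Month 1: interest £90.42; balance after payment £6,149.49.
Month 2: interest £89.68; balance after payment £6,098.24.
Closed form: n = −ln(1 − rB₀/P)/ln(1+r) = −ln(0.35843)/ln(1.01458) ≈ 70.868, so the balance reaches zero during payment 71.

71 payments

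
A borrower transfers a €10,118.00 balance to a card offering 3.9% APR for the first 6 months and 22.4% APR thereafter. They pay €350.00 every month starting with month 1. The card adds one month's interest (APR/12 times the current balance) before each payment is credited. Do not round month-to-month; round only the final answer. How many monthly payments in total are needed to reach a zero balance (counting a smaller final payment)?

Promo months 1–6 at r₀ = 3.9%/12 = 0.00325; months 7+ at r₁ = 22.4%/12 = 0.0186667.
After month 6: iterate B ← B·(1+r₀) − €350.00 for 6 months → €8,199.77.
Then at r₁ with €350.00/mo: n₂ = −ln(1 − r₁·B/P)/ln(1+r₁) ≈ 31.09 → 32 more payments.

38 months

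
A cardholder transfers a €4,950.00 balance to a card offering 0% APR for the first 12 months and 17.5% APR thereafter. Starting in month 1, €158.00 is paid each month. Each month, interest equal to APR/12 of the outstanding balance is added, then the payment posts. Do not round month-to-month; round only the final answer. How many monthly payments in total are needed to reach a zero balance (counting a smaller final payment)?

35 months

Promo months 1–12 at r₀ = 0%/12 = 0; months 13+ at r₁ = 17.5%/12 = 0.0145833.
After month 12 (no interest yet): B = €4,950.00 − 12·€158.00 = €3,054.00.
Then at r₁ with €158.00/mo: n₂ = −ln(1 − r₁·B/P)/ln(1+r₁) ≈ 22.87 → 23 more payments.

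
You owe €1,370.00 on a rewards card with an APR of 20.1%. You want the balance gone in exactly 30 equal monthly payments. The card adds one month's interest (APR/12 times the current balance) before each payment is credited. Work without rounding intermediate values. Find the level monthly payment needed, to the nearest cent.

€58.47

Monthly rate r = 20.1%/12 = 1.675% = 0.01675.
Level-payment amortization: P = B₀·r / (1 − (1+r)^(−n)) = 1370.00·0.01675 / (1 − 1.01675^(−30)).
Denominator 1 − (1+r)^(−30) = 0.392460432.
P = 22.9475 / 0.392460432 ≈ 58.47.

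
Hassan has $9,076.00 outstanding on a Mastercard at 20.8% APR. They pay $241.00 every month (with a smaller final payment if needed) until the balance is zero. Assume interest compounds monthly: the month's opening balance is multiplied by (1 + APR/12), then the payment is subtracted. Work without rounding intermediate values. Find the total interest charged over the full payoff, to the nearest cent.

$5,758.61

Monthly rate r = 20.8%/12 = 1.73333% = 0.0173333.
Payoff takes n = ⌈−ln(1 − rB₀/P)/ln(1+r)⌉ = ⌈61.552⌉ = 62 payments; the last is $133.61.
Total paid = 61·$241.00 + $133.61 = $14,834.61.
Total interest = total paid − principal = $14,834.61 − $9,076.00 = $5,758.61.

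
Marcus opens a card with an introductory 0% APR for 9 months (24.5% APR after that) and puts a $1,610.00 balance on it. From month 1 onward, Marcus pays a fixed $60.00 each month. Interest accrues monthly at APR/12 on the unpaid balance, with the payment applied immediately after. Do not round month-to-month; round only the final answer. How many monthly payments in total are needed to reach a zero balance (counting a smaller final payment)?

Promo months 1–9 at r₀ = 0%/12 = 0; months 10+ at r₁ = 24.5%/12 = 0.0204167.
After month 9 (no interest yet): B = $1,610.00 − 9·$60.00 = $1,070.00.
Then at r₁ with $60.00/mo: n₂ = −ln(1 − r₁·B/P)/ln(1+r₁) ≈ 22.40 → 23 more payments.

32 months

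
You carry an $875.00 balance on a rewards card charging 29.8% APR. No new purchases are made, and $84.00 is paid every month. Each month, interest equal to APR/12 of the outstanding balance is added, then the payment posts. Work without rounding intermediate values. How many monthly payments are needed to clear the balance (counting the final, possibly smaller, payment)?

13 payments

Monthly rate r = 29.8%/12 = 2.48333% = 0.0248333.
Recurrence: B ← B·(1+r) − $84.00.
Month 1: interest $21.73; balance after payment $812.73.
Month 2: interest $20.18; balance after payment $748.91.
Closed form: n = −ln(1 − rB₀/P)/ln(1+r) = −ln(0.74132)/ln(1.02483) ≈ 12.202, so the balance reaches zero during payment 13.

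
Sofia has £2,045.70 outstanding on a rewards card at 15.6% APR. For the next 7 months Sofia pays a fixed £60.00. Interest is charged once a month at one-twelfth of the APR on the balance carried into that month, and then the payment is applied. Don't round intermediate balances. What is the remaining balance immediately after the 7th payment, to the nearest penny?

£1,802.54

Monthly rate r = 15.6%/12 = 1.3% = 0.013.
Each month: B ← B·(1+r) − £60.00.
Month 1: interest £26.59; balance after payment £2,012.29.
Month 2: interest £26.16; balance after payment £1,978.45.
Month 3: interest £25.72; balance after payment £1,944.17.
Month 4: interest £25.27; balance after payment £1,909.45.
Month 5: interest £24.82; balance after payment £1,874.27.
Month 6: interest £24.37; balance after payment £1,838.64.
Month 7: interest £23.90; balance after payment £1,802.54.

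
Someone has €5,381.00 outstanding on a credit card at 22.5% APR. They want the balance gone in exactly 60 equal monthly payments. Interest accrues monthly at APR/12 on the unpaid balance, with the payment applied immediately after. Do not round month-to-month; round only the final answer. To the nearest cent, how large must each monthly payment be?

€150.15

Monthly rate r = 22.5%/12 = 1.875% = 0.01875.
Level-payment amortization: P = B₀·r / (1 − (1+r)^(−n)) = 5381.00·0.01875 / (1 − 1.01875^(−60)).
Denominator 1 − (1+r)^(−60) = 0.671947996.
P = 100.894 / 0.671947996 ≈ 150.15.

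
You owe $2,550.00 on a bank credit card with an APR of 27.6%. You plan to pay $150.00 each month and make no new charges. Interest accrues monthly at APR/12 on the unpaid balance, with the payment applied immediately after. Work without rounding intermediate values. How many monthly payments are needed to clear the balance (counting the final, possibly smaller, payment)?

22 payments

Monthly rate r = 27.6%/12 = 2.3% = 0.023.
Recurrence: B ← B·(1+r) − $150.00.
Month 1: interest $58.65; balance after payment $2,458.65.
Month 2: interest $56.55; balance after payment $2,365.20.
Closed form: n = −ln(1 − rB₀/P)/ln(1+r) = −ln(0.609)/ln(1.023) ≈ 21.810, so the balance reaches zero during payment 22.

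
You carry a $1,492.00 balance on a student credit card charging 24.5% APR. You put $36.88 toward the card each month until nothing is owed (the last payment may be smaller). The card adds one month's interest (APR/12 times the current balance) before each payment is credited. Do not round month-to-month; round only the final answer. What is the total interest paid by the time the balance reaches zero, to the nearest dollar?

$1,699

Monthly rate r = 24.5%/12 = 2.04167% = 0.0204167.
Payoff takes n = ⌈−ln(1 − rB₀/P)/ln(1+r)⌉ = ⌈86.513⌉ = 87 payments; the last is $19.00.
Total paid = 86·$36.88 + $19.00 = $3,190.68.
Total interest = total paid − principal = $3,190.68 − $1,492.00 = $1,698.68.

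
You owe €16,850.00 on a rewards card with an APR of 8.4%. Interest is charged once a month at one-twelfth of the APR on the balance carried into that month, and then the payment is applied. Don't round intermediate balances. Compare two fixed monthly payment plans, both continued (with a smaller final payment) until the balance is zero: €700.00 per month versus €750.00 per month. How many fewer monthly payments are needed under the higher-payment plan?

2 fewer payments

Monthly rate r = 8.4%/12 = 0.7% = 0.007.
At €700.00/mo: n = ⌈−ln(1 − rB₀/P)/ln(1+r)⌉ = 27 payments (last €317.51); total interest = total paid − €16,850.00 = €1,667.51.
At €750.00/mo: 25 payments (last €397.39); total interest €1,547.39.
Payments saved = 27 − 25 = 2.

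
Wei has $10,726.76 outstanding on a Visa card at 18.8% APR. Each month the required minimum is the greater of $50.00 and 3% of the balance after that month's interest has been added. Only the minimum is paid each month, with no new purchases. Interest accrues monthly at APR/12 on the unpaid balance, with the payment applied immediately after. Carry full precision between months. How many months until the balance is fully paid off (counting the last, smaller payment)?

173 months

Monthly rate r = 18.8%/12 = 1.56667% = 0.0156667.
While 3% of the post-interest balance exceeds $50.00, each month B ← (B·(1+r))·(1 − 0.03), i.e. B shrinks by the factor (1+r)·0.97 = 0.9852.
This holds for months 1–126. Entering month 127 the balance is $1,638.17; 3% of the post-interest balance is now below $50.00, so the flat $50.00 minimum applies from here.
From month 127 a fixed $50.00 at rate r clears $1,638.17 in 47 more payments. Total: 126 + 47 = 173 months.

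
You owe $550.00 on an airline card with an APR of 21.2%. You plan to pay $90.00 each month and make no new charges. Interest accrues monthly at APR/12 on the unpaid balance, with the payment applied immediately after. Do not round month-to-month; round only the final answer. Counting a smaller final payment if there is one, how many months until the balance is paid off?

7 months

Monthly rate r = 21.2%/12 = 1.76667% = 0.0176667.
Recurrence: B ← B·(1+r) − $90.00.
Month 1: interest $9.72; balance after payment $469.72.
Month 2: interest $8.30; balance after payment $388.01.
Closed form: n = −ln(1 − rB₀/P)/ln(1+r) = −ln(0.89204)/ln(1.01767) ≈ 6.524, so the balance reaches zero during payment 7.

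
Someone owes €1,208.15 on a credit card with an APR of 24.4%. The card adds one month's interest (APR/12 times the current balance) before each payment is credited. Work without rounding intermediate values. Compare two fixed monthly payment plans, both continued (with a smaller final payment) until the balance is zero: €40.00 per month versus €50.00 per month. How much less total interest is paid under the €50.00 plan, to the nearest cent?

Monthly rate r = 24.4%/12 = 2.03333% = 0.0203333.
At €40.00/mo: n = ⌈−ln(1 − rB₀/P)/ln(1+r)⌉ = 48 payments (last €12.42); total interest = total paid − €1,208.15 = €684.27.
At €50.00/mo: 34 payments (last €29.07); total interest €470.92.
Interest saved = €684.27 − €470.92 = €213.35.

€213.35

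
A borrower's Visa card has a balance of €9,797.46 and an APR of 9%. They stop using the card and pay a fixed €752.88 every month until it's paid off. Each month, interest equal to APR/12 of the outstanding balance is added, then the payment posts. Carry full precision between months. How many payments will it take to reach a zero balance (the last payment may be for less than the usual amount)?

Monthly rate r = 9%/12 = 0.75% = 0.0075.
Recurrence: B ← B·(1+r) − €752.88.
Month 1: interest €73.48; balance after payment €9,118.06.
Month 2: interest €68.39; balance after payment €8,433.57.
Closed form: n = −ln(1 − rB₀/P)/ln(1+r) = −ln(0.9024)/ln(1.0075) ≈ 13.744, so the balance reaches zero during payment 14.

14 payments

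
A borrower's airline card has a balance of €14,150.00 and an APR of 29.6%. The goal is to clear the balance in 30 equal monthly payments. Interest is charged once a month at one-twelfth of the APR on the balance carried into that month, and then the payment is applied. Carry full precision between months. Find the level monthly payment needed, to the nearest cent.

€673.05

Monthly rate r = 29.6%/12 = 2.46667% = 0.0246667.
Level-payment amortization: P = B₀·r / (1 − (1+r)^(−n)) = 14150.00·0.0246667 / (1 − 1.02467^(−30)).
Denominator 1 − (1+r)^(−30) = 0.51858264.
P = 349.033 / 0.51858264 ≈ 673.05.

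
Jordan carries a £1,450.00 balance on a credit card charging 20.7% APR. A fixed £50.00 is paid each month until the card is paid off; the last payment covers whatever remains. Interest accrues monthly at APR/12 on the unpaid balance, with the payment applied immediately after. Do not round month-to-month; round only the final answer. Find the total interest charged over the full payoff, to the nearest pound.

£578

Monthly rate r = 20.7%/12 = 1.725% = 0.01725.
Payoff takes n = ⌈−ln(1 − rB₀/P)/ln(1+r)⌉ = ⌈40.557⌉ = 41 payments; the last is £27.97.
Total paid = 40·£50.00 + £27.97 = £2,027.97.
Total interest = total paid − principal = £2,027.97 − £1,450.00 = £577.97.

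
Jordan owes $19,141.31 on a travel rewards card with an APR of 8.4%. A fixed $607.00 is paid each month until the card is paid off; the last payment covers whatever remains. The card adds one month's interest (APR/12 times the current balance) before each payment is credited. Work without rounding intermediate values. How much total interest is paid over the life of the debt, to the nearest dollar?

$2,562

Monthly rate r = 8.4%/12 = 0.7% = 0.007.
Payoff takes n = ⌈−ln(1 − rB₀/P)/ln(1+r)⌉ = ⌈35.755⌉ = 36 payments; the last is $458.45.
Total paid = 35·$607.00 + $458.45 = $21,703.45.
Total interest = total paid − principal = $21,703.45 − $19,141.31 = $2,562.14.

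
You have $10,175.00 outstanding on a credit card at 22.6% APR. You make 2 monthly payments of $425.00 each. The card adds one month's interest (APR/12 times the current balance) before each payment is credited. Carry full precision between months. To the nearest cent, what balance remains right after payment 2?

$9,703.86

Monthly rate r = 22.6%/12 = 1.88333% = 0.0188333.
Each month: B ← B·(1+r) − $425.00.
Month 1: interest $191.63; balance after payment $9,941.63.
Month 2: interest $187.23; balance after payment $9,703.86.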